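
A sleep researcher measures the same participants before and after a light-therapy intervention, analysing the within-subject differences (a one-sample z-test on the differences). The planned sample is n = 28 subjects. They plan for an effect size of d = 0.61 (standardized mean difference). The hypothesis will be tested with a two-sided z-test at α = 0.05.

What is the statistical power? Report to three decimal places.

Power ≈ 0.898

Noncentrality parameter: δ = d·√n = 0.61 × √28 = 3.2278
Critical value for a two-sided test at α = 0.05: z_{α/2} = 1.960.
Power = Φ(δ − 1.960) + Φ(−δ − 1.960) = Φ(1.268) + Φ(-5.188) = 0.8976 + 0.0000 = 0.8976.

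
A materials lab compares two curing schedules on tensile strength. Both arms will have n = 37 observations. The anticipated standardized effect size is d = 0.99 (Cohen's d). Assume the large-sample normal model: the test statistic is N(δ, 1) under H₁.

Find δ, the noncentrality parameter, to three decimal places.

δ ≈ 4.258

δ = d·√(n/2) = 0.99 × √(37/2) = 4.2582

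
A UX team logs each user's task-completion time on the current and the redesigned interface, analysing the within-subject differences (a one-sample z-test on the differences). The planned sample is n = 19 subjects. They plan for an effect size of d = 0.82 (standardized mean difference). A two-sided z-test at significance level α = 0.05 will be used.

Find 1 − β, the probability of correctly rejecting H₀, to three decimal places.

Power ≈ 0.947

Noncentrality parameter: δ = d·√n = 0.82 × √19 = 3.5743
Critical value for a two-sided test at α = 0.05: z_{α/2} = 1.960.
Power = Φ(δ − 1.960) + Φ(−δ − 1.960) = Φ(1.614) + Φ(-5.534) = 0.9468 + 0.0000 = 0.9468.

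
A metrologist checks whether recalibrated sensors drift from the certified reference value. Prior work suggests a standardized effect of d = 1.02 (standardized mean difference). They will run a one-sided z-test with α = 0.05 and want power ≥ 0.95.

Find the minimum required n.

For power 0.95 need Φ(δ − z_{0.05}) = 0.95, so δ = z_{0.05} + z_{0.05} = 1.645 + 1.645 = 3.290.
δ = d·√n ⇒ n = (δ/d)² = (3.290 / 1.02)² = 10.40.
Round up to the next whole unit.

n = 11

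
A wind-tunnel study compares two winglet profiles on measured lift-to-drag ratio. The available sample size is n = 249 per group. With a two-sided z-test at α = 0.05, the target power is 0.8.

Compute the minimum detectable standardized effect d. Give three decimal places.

d ≈ 0.251

Need Φ(δ − 1.960) = 0.8, so δ = 1.960 + 0.842 = 2.802.
(Lower-tail contribution to power is negligible for δ > 0.)
δ = d·√(n/2) ⇒ d = δ/√(n/2) = 2.802/√(249/2) = 0.2511.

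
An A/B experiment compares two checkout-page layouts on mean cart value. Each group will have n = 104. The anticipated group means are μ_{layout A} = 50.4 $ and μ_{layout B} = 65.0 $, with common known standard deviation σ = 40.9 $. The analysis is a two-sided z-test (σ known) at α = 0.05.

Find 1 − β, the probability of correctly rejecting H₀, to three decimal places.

Power ≈ 0.730

Standardized effect: d = |μ_{layout A} − μ_{layout B}| / σ = |50.4 − 65.0| / 40.9 = 0.3570
Noncentrality parameter: δ = d·√(n/2) = 0.3570 × √(104/2) = 2.5741
Two-sided α = 0.05 → critical value z_{0.025} = 1.960.
Power = Φ(δ − 1.960) + Φ(−δ − 1.960) = Φ(0.614) + Φ(-4.534) = 0.7304 + 0.0000 = 0.7305.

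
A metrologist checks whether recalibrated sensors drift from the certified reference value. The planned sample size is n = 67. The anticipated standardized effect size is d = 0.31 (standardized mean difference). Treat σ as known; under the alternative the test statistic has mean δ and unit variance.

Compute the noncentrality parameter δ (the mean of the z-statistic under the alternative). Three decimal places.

δ ≈ 2.537

δ = d·√n = 0.31 × √67 = 2.5375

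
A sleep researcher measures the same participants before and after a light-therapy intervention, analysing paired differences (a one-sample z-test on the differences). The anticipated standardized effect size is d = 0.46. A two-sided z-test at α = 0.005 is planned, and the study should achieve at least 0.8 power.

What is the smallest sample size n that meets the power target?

Set Φ(δ − 2.807) = 0.8; then δ − 2.807 = Φ⁻¹(0.8) = 0.842, giving δ = 3.649.
(Ignoring the negligible lower-tail rejection probability gives the usual closed-form inversion.)
δ = d·√n ⇒ n = (δ/d)² = (3.649 / 0.46)² = 62.91.
Rounding up, n = 63.

n = 63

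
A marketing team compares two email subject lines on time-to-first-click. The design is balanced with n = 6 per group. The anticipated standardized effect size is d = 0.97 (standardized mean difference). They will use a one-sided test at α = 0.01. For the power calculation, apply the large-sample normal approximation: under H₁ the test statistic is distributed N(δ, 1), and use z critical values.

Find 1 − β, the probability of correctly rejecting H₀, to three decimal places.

Noncentrality parameter: λ = d·√(n/2) = 0.97 × √(6/2) = 1.6801
Critical value for a one-sided test at α = 0.01: z_α = 2.326.
Power = P(Z > 2.326 − λ) = Φ(-0.646) = 0.2591.

Power ≈ 0.259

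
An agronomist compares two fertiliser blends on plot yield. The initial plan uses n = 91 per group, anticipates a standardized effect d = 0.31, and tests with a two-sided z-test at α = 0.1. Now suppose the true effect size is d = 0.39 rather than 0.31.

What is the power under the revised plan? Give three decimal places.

With d = 0.39: δ = d·√(n/2) = 0.39 × √(91/2) = 2.6307. Critical value z_{0.05} = 1.645.
Revised power = Φ(δ − 1.645) + Φ(−δ − 1.645) = Φ(0.986) + Φ(-4.276) = 0.8379 + 0.0000 = 0.8379.

Power ≈ 0.838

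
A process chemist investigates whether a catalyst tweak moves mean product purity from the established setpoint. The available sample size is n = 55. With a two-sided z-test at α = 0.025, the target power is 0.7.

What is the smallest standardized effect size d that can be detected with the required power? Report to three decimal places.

Need Φ(δ − 2.241) = 0.7, so δ = 2.241 + 0.524 = 2.766.
(Lower-tail contribution to power is negligible for δ > 0.)
δ = d·√n ⇒ d = δ/√n = 2.766/√55 = 0.3729.

d ≈ 0.373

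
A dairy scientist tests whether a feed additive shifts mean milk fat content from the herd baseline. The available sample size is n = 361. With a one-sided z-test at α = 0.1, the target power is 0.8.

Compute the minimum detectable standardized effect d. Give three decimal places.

d ≈ 0.112

Required noncentrality: δ = z_{0.1} + z_{0.20} = 1.282 + 0.842 = 2.123.
δ = d·√n ⇒ d = δ/√n = 2.123/√361 = 0.1117.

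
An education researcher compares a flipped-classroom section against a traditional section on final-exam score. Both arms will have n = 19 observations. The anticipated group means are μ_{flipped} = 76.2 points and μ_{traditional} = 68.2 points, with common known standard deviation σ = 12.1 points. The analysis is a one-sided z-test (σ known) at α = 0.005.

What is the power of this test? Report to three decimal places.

Power ≈ 0.295

Standardized effect: d = |μ_{flipped} − μ_{traditional}| / σ = |76.2 − 68.2| / 12.1 = 0.6612
Noncentrality parameter: δ = d·√(n/2) = 0.6612 × √(19/2) = 2.0378
One-sided α = 0.005 → critical value z_{0.005} = 2.576.
Power = Φ(δ − 2.576) = Φ(-0.538) = 0.2953.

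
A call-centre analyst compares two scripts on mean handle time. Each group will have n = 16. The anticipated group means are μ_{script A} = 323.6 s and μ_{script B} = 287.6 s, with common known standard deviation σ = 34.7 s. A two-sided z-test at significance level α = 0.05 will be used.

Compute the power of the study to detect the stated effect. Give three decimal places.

Power ≈ 0.835

Standardized effect: d = |μ_{script A} − μ_{script B}| / σ = |323.6 − 287.6| / 34.7 = 1.0375
Noncentrality parameter: δ = d·√(n/2) = 1.0375 × √(16/2) = 2.9344
Critical value for a two-sided test at α = 0.05: z_{α/2} = 1.960.
Power = Φ(δ − 1.960) + Φ(−δ − 1.960) = Φ(0.974) + Φ(-4.894) = 0.8351 + 0.0000 = 0.8351.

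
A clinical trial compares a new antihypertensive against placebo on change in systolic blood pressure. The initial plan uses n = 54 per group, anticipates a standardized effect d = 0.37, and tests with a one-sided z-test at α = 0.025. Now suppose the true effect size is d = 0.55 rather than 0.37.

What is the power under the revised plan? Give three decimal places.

Power ≈ 0.815

With d = 0.55: δ = d·√(n/2) = 0.55 × √(54/2) = 2.8579. Critical value z_{0.025} = 1.960.
Revised power = Φ(δ − 1.960) = Φ(0.898) = 0.8154.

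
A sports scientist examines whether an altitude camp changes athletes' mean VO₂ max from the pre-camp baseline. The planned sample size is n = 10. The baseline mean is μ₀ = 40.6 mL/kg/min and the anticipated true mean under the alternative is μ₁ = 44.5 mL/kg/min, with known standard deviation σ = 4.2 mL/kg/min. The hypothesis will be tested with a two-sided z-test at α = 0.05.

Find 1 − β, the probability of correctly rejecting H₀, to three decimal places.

Power ≈ 0.836

Standardized effect: d = |μ₁ − μ₀| / σ = |44.5 − 40.6| / 4.2 = 0.9286
Noncentrality parameter: δ = d·√n = 0.9286 × √10 = 2.9364
Critical value for a two-sided test at α = 0.05: z_{α/2} = 1.960.
Power = Φ(δ − 1.960) + Φ(−δ − 1.960) = Φ(0.976) + Φ(-4.896) = 0.8356 + 0.0000 = 0.8356.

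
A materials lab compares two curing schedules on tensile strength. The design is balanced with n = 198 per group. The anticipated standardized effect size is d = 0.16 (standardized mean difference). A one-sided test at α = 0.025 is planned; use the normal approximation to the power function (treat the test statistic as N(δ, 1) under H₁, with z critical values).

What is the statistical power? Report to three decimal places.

Noncentrality parameter: δ = d·√(n/2) = 0.16 × √(198/2) = 1.5920
One-sided α = 0.025 → critical value z_{0.025} = 1.960.
Power = P(Z > 1.960 − δ) = Φ(-0.368) = 0.3564.

Power ≈ 0.356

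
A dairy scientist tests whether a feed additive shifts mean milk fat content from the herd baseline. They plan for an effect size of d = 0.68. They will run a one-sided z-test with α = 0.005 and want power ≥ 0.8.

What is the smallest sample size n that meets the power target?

n = 26

For power 0.8 need Φ(δ − z_{0.005}) = 0.8, so δ = z_{0.005} + z_{0.20} = 2.576 + 0.842 = 3.417.
δ = d·√n ⇒ n = (δ/d)² = (3.417 / 0.68)² = 25.26.
Round up to the next whole unit.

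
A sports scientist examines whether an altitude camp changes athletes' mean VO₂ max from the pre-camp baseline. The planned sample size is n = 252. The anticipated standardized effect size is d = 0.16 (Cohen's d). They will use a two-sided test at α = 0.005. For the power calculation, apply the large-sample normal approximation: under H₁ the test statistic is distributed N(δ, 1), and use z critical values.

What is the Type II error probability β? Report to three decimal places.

Noncentrality parameter: δ = d·√n = 0.16 × √252 = 2.5399
Critical value for a two-sided test at α = 0.005: z_{α/2} = 2.807.
Power = Φ(δ − 2.807) + Φ(−δ − 2.807) = Φ(-0.267) + Φ(-5.347) = 0.3947 + 0.0000 = 0.3947.
Type II error: β = 1 − power = 1 − 0.3947 = 0.6053.

β ≈ 0.605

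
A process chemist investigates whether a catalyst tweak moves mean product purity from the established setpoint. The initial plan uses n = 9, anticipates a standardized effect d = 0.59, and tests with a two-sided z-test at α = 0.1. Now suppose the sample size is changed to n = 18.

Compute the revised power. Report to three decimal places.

With n = 18: δ = d·√n = 0.59 × √18 = 2.5032. Critical value z_{0.05} = 1.645.
Revised power = Φ(δ − 1.645) + Φ(−δ − 1.645) = Φ(0.858) + Φ(-4.148) = 0.8046 + 0.0000 = 0.8047.

Power ≈ 0.805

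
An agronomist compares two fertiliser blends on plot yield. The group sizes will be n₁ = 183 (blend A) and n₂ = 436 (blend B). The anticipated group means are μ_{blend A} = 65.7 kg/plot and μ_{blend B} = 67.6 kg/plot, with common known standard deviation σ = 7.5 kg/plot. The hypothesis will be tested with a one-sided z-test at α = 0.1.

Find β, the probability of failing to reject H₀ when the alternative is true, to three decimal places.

Standardized effect: d = |μ_{blend A} − μ_{blend B}| / σ = |65.7 − 67.6| / 7.5 = 0.2533
Noncentrality parameter: δ = d / √(1/n₁ + 1/n₂) = 0.2533 / √(1/183 + 1/436) = 2.8762
Critical value for a one-sided test at α = 0.1: z_α = 1.282.
Power = P(Z > 1.282 − δ) = Φ(1.595) = 0.9446.
Type II error: β = 1 − power = 1 − 0.9446 = 0.0554.

β ≈ 0.055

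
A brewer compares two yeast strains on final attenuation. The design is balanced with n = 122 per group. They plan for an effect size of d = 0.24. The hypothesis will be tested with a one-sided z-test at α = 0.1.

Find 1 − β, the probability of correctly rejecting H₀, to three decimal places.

Noncentrality parameter: δ = d·√(n/2) = 0.24 × √(122/2) = 1.8745
One-sided α = 0.1 → critical value z_{0.1} = 1.282.
Power = Φ(δ − 1.282) = Φ(0.593) = 0.7234.

Power ≈ 0.723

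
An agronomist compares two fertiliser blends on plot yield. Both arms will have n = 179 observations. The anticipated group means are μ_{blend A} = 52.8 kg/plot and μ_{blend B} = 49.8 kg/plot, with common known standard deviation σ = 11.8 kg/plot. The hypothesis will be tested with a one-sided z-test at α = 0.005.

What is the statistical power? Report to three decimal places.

Standardized effect: d = |μ_{blend A} − μ_{blend B}| / σ = |52.8 − 49.8| / 11.8 = 0.2542
Noncentrality parameter: δ = d·√(n/2) = 0.2542 × √(179/2) = 2.4052
Critical value for a one-sided test at α = 0.005: z_α = 2.576.
Power = P(Z > 2.576 − δ) = Φ(-0.171) = 0.4323.

Power ≈ 0.432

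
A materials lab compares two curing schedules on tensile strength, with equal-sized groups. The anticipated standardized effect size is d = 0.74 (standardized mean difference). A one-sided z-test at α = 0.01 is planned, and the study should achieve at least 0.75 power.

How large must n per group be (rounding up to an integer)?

Set Φ(δ − 2.326) = 0.75; then δ − 2.326 = Φ⁻¹(0.75) = 0.674, giving δ = 3.001.
δ = d·√(n/2) ⇒ n = 2(δ/d)² = 2 × (3.001 / 0.74)² = 32.89.
Rounding up, n = 33 per group.

n = 33 per group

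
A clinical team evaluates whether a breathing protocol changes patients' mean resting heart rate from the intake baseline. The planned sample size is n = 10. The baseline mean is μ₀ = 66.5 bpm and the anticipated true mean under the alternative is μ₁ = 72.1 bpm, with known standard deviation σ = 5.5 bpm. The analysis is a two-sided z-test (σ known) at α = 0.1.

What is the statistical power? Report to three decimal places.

Standardized effect: d = |μ₁ − μ₀| / σ = |72.1 − 66.5| / 5.5 = 1.0182
Noncentrality parameter: δ = d·√n = 1.0182 × √10 = 3.2198
Critical value for a two-sided test at α = 0.1: z_{α/2} = 1.645.
Power = Φ(δ − 1.645) + Φ(−δ − 1.645) = Φ(1.575) + Φ(-4.865) = 0.9424 + 0.0000 = 0.9424.

Power ≈ 0.942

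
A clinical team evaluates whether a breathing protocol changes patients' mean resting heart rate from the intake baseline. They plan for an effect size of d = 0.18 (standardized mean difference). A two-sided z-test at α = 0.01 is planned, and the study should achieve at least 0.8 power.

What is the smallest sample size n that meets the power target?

n = 361

Set Φ(δ − 2.576) = 0.8; then δ − 2.576 = Φ⁻¹(0.8) = 0.842, giving δ = 3.417.
(The Φ(−δ − z_{α/2}) term is vanishingly small for δ > 0 and is dropped in the standard sample-size formula.)
δ = d·√n ⇒ n = (δ/d)² = (3.417 / 0.18)² = 360.46.
Round up to the next whole unit.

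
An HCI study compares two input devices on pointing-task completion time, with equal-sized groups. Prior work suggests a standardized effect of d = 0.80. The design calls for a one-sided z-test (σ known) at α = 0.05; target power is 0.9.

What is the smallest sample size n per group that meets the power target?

n = 27 per group

For power 0.9 need Φ(δ − z_{0.05}) = 0.9, so δ = z_{0.05} + z_{0.10} = 1.645 + 1.282 = 2.926.
δ = d·√(n/2) ⇒ n = 2(δ/d)² = 2 × (2.926 / 0.80)² = 26.76.
Rounding up, n = 27 per group.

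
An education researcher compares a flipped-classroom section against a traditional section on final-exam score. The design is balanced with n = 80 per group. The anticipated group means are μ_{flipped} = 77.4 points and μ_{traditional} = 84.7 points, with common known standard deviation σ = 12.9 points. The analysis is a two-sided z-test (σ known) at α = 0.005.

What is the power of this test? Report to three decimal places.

Power ≈ 0.780

Standardized effect: d = |μ_{flipped} − μ_{traditional}| / σ = |77.4 − 84.7| / 12.9 = 0.5659
Noncentrality parameter: δ = d·√(n/2) = 0.5659 × √(80/2) = 3.5790
Critical value for a two-sided test at α = 0.005: z_{α/2} = 2.807.
Power = Φ(δ − 2.807) + Φ(−δ − 2.807) = Φ(0.772) + Φ(-6.386) = 0.7799 + 0.0000 = 0.7799.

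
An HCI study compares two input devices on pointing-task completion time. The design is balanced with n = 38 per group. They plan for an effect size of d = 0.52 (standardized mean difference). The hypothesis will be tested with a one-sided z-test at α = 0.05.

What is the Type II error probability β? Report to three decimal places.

Noncentrality parameter: δ = d·√(n/2) = 0.52 × √(38/2) = 2.2666
One-sided α = 0.05 → critical value z_{0.05} = 1.645.
Power = Φ(δ − 1.645) = Φ(0.622) = 0.7330.
Type II error: β = 1 − power = 1 − 0.7330 = 0.2670.

β ≈ 0.267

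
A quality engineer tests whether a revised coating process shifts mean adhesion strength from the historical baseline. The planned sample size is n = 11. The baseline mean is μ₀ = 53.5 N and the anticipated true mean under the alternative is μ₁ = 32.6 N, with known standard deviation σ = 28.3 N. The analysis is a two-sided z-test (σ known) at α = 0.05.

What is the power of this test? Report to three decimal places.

Standardized effect: d = |μ₁ − μ₀| / σ = |32.6 − 53.5| / 28.3 = 0.7385
Noncentrality parameter: λ = d·√n = 0.7385 × √11 = 2.4494
Critical value for a two-sided test at α = 0.05: z_{α/2} = 1.960.
Power = Φ(λ − 1.960) + Φ(−λ − 1.960) = Φ(0.489) + Φ(-4.409) = 0.6877 + 0.0000 = 0.6877.

Power ≈ 0.688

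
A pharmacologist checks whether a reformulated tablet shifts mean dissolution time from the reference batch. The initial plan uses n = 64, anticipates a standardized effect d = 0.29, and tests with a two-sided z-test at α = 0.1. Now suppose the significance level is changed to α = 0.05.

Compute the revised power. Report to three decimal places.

Power ≈ 0.641

δ = d·√n = 0.29 × √64 = 2.3200 (unchanged). New critical value: z_{0.025} = 1.960.
Revised power = Φ(δ − 1.960) + Φ(−δ − 1.960) = Φ(0.360) + Φ(-4.280) = 0.6406 + 0.0000 = 0.6406.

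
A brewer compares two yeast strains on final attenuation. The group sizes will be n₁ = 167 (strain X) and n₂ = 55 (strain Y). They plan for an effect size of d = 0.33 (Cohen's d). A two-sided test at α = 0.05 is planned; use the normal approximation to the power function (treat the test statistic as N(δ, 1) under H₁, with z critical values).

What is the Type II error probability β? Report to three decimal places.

β ≈ 0.435

Noncentrality parameter: δ = d / √(1/n₁ + 1/n₂) = 0.33 / √(1/167 + 1/55) = 2.1226
Two-sided α = 0.05 → critical value z_{0.025} = 1.960.
Power = Φ(δ − 1.960) + Φ(−δ − 1.960) = Φ(0.163) + Φ(-4.083) = 0.5646 + 0.0000 = 0.5646.
Type II error: β = 1 − power = 1 − 0.5646 = 0.4354.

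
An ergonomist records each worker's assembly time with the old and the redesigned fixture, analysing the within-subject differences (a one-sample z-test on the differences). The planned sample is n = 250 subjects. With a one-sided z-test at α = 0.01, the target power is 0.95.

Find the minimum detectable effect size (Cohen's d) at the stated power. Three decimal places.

d ≈ 0.251

Required noncentrality: δ = z_{0.01} + z_{0.05} = 2.326 + 1.645 = 3.971.
δ = d·√n ⇒ d = δ/√n = 3.971/√250 = 0.2512.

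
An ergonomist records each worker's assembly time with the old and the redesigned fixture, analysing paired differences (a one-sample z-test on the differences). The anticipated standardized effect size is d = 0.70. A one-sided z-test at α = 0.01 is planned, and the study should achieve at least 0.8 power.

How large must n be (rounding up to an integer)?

Set Φ(δ − 2.326) = 0.8; then δ − 2.326 = Φ⁻¹(0.8) = 0.842, giving δ = 3.168.
δ = d·√n ⇒ n = (δ/d)² = (3.168 / 0.70)² = 20.48.
Round up to the next whole unit.

n = 21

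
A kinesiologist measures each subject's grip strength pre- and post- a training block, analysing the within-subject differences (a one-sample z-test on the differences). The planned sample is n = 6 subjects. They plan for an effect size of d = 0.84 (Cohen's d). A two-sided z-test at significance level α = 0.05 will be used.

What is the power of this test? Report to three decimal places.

Noncentrality parameter: δ = d·√n = 0.84 × √6 = 2.0576
Two-sided α = 0.05 → critical value z_{0.025} = 1.960.
Power = Φ(δ − 1.960) + Φ(−δ − 1.960) = Φ(0.098) + Φ(-4.018) = 0.5389 + 0.0000 = 0.5389.

Power ≈ 0.539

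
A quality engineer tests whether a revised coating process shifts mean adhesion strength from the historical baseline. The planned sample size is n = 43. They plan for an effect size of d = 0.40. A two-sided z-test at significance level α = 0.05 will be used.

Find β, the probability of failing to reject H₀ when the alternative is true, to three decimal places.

Noncentrality parameter: δ = d·√n = 0.40 × √43 = 2.6230
Critical value for a two-sided test at α = 0.05: z_{α/2} = 1.960.
Power = Φ(δ − 1.960) + Φ(−δ − 1.960) = Φ(0.663) + Φ(-4.583) = 0.7463 + 0.0000 = 0.7463.
Type II error: β = 1 − power = 1 − 0.7463 = 0.2537.

β ≈ 0.254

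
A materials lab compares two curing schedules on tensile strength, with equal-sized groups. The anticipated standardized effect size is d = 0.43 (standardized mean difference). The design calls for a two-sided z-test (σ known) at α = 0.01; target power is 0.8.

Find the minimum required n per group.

n = 127 per group

Set Φ(δ − 2.576) = 0.8; then δ − 2.576 = Φ⁻¹(0.8) = 0.842, giving δ = 3.417.
(The Φ(−δ − z_{α/2}) term is vanishingly small for δ > 0 and is dropped in the standard sample-size formula.)
δ = d·√(n/2) ⇒ n = 2(δ/d)² = 2 × (3.417 / 0.43)² = 126.33.
Round up to the next whole unit.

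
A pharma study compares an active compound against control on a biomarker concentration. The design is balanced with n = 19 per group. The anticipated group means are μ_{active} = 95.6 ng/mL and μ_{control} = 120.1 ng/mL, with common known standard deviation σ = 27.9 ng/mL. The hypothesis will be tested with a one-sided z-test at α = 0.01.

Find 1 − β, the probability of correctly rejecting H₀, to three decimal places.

Power ≈ 0.648

Standardized effect: d = |μ_{active} − μ_{control}| / σ = |95.6 − 120.1| / 27.9 = 0.8781
Noncentrality parameter: δ = d·√(n/2) = 0.8781 × √(19/2) = 2.7066
Critical value for a one-sided test at α = 0.01: z_α = 2.326.
Power = Φ(δ − 2.326) = Φ(0.380) = 0.6481.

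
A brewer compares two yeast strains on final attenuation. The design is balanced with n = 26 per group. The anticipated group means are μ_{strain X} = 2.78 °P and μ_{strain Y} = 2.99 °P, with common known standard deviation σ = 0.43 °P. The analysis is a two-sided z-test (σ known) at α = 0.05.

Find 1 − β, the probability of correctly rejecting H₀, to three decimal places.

Power ≈ 0.421

Standardized effect: d = |μ_{strain X} − μ_{strain Y}| / σ = |2.78 − 2.99| / 0.43 = 0.4884
Noncentrality parameter: δ = d·√(n/2) = 0.4884 × √(26/2) = 1.7609
Two-sided α = 0.05 → critical value z_{0.025} = 1.960.
Power = Φ(δ − 1.960) + Φ(−δ − 1.960) = Φ(-0.199) + Φ(-3.721) = 0.4211 + 0.0001 = 0.4212.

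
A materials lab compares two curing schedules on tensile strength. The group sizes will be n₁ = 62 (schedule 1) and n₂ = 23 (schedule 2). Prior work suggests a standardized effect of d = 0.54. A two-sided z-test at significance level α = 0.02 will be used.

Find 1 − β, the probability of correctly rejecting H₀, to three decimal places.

Power ≈ 0.454

Noncentrality parameter: δ = d / √(1/n₁ + 1/n₂) = 0.54 / √(1/62 + 1/23) = 2.2118
Critical value for a two-sided test at α = 0.02: z_{α/2} = 2.326.
Power = Φ(δ − 2.326) + Φ(−δ − 2.326) = Φ(-0.115) + Φ(-4.538) = 0.4544 + 0.0000 = 0.4544.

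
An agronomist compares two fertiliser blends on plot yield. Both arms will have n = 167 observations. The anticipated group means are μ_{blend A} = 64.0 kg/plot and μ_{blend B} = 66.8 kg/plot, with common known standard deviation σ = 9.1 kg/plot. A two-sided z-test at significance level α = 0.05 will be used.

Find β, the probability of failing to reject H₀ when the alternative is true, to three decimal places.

Standardized effect: d = |μ_{blend A} − μ_{blend B}| / σ = |64.0 − 66.8| / 9.1 = 0.3077
Noncentrality parameter: δ = d·√(n/2) = 0.3077 × √(167/2) = 2.8116
Two-sided α = 0.05 → critical value z_{0.025} = 1.960.
Power = Φ(δ − 1.960) + Φ(−δ − 1.960) = Φ(0.852) + Φ(-4.772) = 0.8028 + 0.0000 = 0.8028.
Type II error: β = 1 − power = 1 − 0.8028 = 0.1972.

β ≈ 0.197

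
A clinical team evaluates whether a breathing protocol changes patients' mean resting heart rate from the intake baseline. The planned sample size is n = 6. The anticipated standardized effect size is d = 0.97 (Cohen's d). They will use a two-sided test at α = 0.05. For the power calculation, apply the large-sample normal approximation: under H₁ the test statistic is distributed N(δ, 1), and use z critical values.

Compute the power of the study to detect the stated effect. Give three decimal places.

Power ≈ 0.661

Noncentrality parameter: δ = d·√n = 0.97 × √6 = 2.3760
Two-sided α = 0.05 → critical value z_{0.025} = 1.960.
Power = Φ(δ − 1.960) + Φ(−δ − 1.960) = Φ(0.416) + Φ(-4.336) = 0.6613 + 0.0000 = 0.6613.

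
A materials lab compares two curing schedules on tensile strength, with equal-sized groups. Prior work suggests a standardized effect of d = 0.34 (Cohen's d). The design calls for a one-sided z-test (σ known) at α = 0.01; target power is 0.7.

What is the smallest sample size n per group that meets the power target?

n = 141 per group

For power 0.7 need Φ(δ − z_{0.01}) = 0.7, so δ = z_{0.01} + z_{0.30} = 2.326 + 0.524 = 2.851.
δ = d·√(n/2) ⇒ n = 2(δ/d)² = 2 × (2.851 / 0.34)² = 140.60.
Round up to the next whole unit.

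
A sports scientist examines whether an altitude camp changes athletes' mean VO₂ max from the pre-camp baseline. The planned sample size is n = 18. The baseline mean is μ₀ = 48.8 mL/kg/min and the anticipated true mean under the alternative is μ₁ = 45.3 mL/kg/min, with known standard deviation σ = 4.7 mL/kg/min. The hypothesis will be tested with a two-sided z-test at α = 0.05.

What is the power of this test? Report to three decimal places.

Power ≈ 0.885

Standardized effect: d = |μ₁ − μ₀| / σ = |45.3 − 48.8| / 4.7 = 0.7447
Noncentrality parameter: λ = d·√n = 0.7447 × √18 = 3.1594
Critical value for a two-sided test at α = 0.05: z_{α/2} = 1.960.
Power = Φ(λ − 1.960) + Φ(−λ − 1.960) = Φ(1.199) + Φ(-5.119) = 0.8848 + 0.0000 = 0.8848.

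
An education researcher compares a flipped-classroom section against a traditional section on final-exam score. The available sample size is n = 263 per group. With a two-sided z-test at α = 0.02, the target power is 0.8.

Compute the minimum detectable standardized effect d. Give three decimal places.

Required noncentrality: δ = z_{0.01} + z_{0.20} = 2.326 + 0.842 = 3.168.
(Lower-tail contribution to power is negligible for δ > 0.)
δ = d·√(n/2) ⇒ d = δ/√(n/2) = 3.168/√(263/2) = 0.2763.

d ≈ 0.276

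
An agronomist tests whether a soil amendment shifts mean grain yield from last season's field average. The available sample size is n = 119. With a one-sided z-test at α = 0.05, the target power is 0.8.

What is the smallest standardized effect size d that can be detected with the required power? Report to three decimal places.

d ≈ 0.228

Need Φ(δ − 1.645) = 0.8, so δ = 1.645 + 0.842 = 2.486.
δ = d·√n ⇒ d = δ/√n = 2.486/√119 = 0.2279.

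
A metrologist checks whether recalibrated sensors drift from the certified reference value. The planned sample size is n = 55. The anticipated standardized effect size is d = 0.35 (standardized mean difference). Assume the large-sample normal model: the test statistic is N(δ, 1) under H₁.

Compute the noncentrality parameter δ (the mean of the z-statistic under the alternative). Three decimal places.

The noncentrality parameter scales effect size by the design's sample-size factor: δ = d·√n = 0.35 × √55 = 2.5957

δ ≈ 2.596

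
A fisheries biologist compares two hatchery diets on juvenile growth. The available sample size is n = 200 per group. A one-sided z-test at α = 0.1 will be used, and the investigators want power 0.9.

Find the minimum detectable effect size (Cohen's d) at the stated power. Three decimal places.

d ≈ 0.256

Required noncentrality: δ = z_{0.1} + z_{0.10} = 1.282 + 1.282 = 2.563.
δ = d·√(n/2) ⇒ d = δ/√(n/2) = 2.563/√(200/2) = 0.2563.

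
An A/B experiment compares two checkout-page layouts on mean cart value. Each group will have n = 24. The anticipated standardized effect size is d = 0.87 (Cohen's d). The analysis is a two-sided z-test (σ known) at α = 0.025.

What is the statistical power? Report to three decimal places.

Noncentrality parameter: δ = d·√(n/2) = 0.87 × √(24/2) = 3.0138
Critical value for a two-sided test at α = 0.025: z_{α/2} = 2.241.
Power = Φ(δ − 2.241) + Φ(−δ − 2.241) = Φ(0.772) + Φ(-5.255) = 0.7801 + 0.0000 = 0.7801.

Power ≈ 0.780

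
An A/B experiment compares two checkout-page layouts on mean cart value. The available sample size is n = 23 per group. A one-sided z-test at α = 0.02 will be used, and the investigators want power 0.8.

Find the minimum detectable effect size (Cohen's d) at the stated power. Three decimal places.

Required noncentrality: δ = z_{0.02} + z_{0.20} = 2.054 + 0.842 = 2.895.
δ = d·√(n/2) ⇒ d = δ/√(n/2) = 2.895/√(23/2) = 0.8538.

d ≈ 0.854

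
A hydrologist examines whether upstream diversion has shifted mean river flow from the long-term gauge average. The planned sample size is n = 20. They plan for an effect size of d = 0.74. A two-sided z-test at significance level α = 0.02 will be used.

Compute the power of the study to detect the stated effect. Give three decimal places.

Noncentrality parameter: δ = d·√n = 0.74 × √20 = 3.3094
Two-sided α = 0.02 → critical value z_{0.01} = 2.326.
Power = Φ(δ − 2.326) + Φ(−δ − 2.326) = Φ(0.983) + Φ(-5.636) = 0.8372 + 0.0000 = 0.8372.

Power ≈ 0.837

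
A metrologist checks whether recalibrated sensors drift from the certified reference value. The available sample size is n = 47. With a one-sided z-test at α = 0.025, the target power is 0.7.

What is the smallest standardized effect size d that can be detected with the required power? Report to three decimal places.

Need Φ(δ − 1.960) = 0.7, so δ = 1.960 + 0.524 = 2.484.
δ = d·√n ⇒ d = δ/√n = 2.484/√47 = 0.3624.

d ≈ 0.362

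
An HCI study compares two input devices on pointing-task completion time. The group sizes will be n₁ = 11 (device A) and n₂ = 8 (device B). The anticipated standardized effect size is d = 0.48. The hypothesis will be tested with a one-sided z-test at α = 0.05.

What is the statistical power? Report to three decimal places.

Power ≈ 0.270

Noncentrality parameter: δ = d / √(1/n₁ + 1/n₂) = 0.48 / √(1/11 + 1/8) = 1.0330
Critical value for a one-sided test at α = 0.05: z_α = 1.645.
Power = P(Z > 1.645 − δ) = Φ(-0.612) = 0.2703.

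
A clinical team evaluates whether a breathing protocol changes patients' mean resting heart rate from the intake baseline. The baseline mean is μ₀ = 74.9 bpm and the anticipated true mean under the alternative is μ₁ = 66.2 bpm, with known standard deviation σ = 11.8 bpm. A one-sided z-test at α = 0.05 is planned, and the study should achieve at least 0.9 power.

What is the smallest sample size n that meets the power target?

Standardized effect: d = |μ₁ − μ₀| / σ = |66.2 − 74.9| / 11.8 = 0.7373
For power 0.9 need Φ(δ − z_{0.05}) = 0.9, so δ = z_{0.05} + z_{0.10} = 1.645 + 1.282 = 2.926.
δ = d·√n ⇒ n = (δ/d)² = (2.926 / 0.7373)² = 15.75.
Rounding up, n = 16.

n = 16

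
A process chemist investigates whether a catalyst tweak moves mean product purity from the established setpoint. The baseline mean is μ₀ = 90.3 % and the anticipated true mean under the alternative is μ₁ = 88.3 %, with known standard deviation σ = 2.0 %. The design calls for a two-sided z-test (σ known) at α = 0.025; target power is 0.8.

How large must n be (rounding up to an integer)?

Standardized effect: d = |μ₁ − μ₀| / σ = |88.3 − 90.3| / 2.0 = 1.0000
Set Φ(δ − 2.241) = 0.8; then δ − 2.241 = Φ⁻¹(0.8) = 0.842, giving δ = 3.083.
(The Φ(−δ − z_{α/2}) term is vanishingly small for δ > 0 and is dropped in the standard sample-size formula.)
δ = d·√n ⇒ n = (δ/d)² = (3.083 / 1.0000)² = 9.51.
Round up to the next whole unit.

n = 10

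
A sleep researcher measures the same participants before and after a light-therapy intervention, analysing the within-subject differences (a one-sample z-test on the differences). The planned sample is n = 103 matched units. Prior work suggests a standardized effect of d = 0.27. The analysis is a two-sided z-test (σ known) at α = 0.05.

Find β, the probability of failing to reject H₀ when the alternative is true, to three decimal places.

Noncentrality parameter: δ = d·√n = 0.27 × √103 = 2.7402
Critical value for a two-sided test at α = 0.05: z_{α/2} = 1.960.
Power = Φ(δ − 1.960) + Φ(−δ − 1.960) = Φ(0.780) + Φ(-4.700) = 0.7824 + 0.0000 = 0.7824.
Type II error: β = 1 − power = 1 − 0.7824 = 0.2176.

β ≈ 0.218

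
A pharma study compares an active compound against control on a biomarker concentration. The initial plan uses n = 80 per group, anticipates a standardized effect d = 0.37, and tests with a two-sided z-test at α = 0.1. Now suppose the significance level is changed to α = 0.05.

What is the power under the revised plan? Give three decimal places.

δ = d·√(n/2) = 0.37 × √(80/2) = 2.3401 (unchanged). New critical value: z_{0.025} = 1.960.
Revised power = Φ(δ − 1.960) + Φ(−δ − 1.960) = Φ(0.380) + Φ(-4.300) = 0.6481 + 0.0000 = 0.6481.

Power ≈ 0.648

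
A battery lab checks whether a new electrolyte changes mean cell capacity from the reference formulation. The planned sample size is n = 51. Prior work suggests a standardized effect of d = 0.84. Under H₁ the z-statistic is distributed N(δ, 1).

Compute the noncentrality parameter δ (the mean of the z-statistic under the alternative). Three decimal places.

The noncentrality parameter scales effect size by the design's sample-size factor: δ = d·√n = 0.84 × √51 = 5.9988

δ ≈ 5.999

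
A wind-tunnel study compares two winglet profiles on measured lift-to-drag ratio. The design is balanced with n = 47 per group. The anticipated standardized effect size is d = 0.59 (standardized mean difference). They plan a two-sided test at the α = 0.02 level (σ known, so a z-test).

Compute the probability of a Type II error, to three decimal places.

Noncentrality parameter: δ = d·√(n/2) = 0.59 × √(47/2) = 2.8601
Critical value for a two-sided test at α = 0.02: z_{α/2} = 2.326.
Power = Φ(δ − 2.326) + Φ(−δ − 2.326) = Φ(0.534) + Φ(-5.186) = 0.7033 + 0.0000 = 0.7033.
Type II error: β = 1 − power = 1 − 0.7033 = 0.2967.

β ≈ 0.297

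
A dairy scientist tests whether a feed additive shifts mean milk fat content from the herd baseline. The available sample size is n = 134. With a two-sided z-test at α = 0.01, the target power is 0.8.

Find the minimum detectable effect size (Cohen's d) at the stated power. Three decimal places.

Need Φ(δ − 2.576) = 0.8, so δ = 2.576 + 0.842 = 3.417.
(The second rejection-region term Φ(−δ − z_{α/2}) is negligible and dropped.)
δ = d·√n ⇒ d = δ/√n = 3.417/√134 = 0.2952.

d ≈ 0.295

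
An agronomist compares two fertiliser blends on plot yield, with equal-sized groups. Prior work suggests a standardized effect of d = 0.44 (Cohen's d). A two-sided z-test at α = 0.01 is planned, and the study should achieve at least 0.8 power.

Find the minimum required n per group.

Set Φ(δ − 2.576) = 0.8; then δ − 2.576 = Φ⁻¹(0.8) = 0.842, giving δ = 3.417.
(The Φ(−δ − z_{α/2}) term is vanishingly small for δ > 0 and is dropped in the standard sample-size formula.)
δ = d·√(n/2) ⇒ n = 2(δ/d)² = 2 × (3.417 / 0.44)² = 120.65.
Round up to the next whole unit.

n = 121 per group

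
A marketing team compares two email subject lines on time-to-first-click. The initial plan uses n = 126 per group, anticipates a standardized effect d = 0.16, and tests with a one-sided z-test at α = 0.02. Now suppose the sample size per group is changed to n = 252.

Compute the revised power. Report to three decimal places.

With n = 252 per group: δ = d·√(n/2) = 0.16 × √(252/2) = 1.7960. Critical value z_{0.02} = 2.054.
Revised power = Φ(δ − 2.054) = Φ(-0.258) = 0.3983.

Power ≈ 0.398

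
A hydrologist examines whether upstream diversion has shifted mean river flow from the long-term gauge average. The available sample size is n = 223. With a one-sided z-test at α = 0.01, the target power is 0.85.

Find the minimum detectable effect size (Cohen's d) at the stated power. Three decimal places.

d ≈ 0.225

Required noncentrality: δ = z_{0.01} + z_{0.15} = 2.326 + 1.036 = 3.363.
δ = d·√n ⇒ d = δ/√n = 3.363/√223 = 0.2252.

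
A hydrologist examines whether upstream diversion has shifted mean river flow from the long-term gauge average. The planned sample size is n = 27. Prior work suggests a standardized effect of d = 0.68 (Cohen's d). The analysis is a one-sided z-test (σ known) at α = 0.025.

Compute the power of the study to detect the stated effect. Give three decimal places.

Power ≈ 0.942

Noncentrality parameter: δ = d·√n = 0.68 × √27 = 3.5334
Critical value for a one-sided test at α = 0.025: z_α = 1.960.
Power = Φ(δ − 1.960) = Φ(1.573) = 0.9422.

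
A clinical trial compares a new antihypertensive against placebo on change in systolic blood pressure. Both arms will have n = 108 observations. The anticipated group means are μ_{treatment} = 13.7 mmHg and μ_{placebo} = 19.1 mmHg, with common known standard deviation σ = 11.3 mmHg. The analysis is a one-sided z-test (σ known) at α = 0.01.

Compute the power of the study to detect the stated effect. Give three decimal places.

Standardized effect: d = |μ_{treatment} − μ_{placebo}| / σ = |13.7 − 19.1| / 11.3 = 0.4779
Noncentrality parameter: δ = d·√(n/2) = 0.4779 × √(108/2) = 3.5117
One-sided α = 0.01 → critical value z_{0.01} = 2.326.
Power = Φ(δ − 2.326) = Φ(1.185) = 0.8821.

Power ≈ 0.882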